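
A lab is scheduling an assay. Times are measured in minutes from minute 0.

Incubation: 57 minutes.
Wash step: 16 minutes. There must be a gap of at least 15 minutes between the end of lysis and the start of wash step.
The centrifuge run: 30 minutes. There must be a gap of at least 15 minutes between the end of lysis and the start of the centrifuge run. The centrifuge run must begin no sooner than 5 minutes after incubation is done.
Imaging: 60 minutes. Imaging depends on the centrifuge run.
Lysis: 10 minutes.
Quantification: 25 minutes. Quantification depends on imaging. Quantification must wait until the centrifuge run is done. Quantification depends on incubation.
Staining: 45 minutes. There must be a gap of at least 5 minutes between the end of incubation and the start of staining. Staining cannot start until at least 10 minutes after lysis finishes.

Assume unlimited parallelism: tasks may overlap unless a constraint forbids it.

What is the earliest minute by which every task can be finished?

Incubation has no prerequisites, so it starts at minute 0 and finishes at minute 57.
Nothing blocks lysis, so it runs from minute 0 to minute 10.
For staining: incubation (finishes minute 57, plus 5-minute gap → minute 62); lysis (finishes minute 10, plus 10-minute gap → minute 20). Taking the maximum gives a start of minute 62, and it finishes at 62 + 45 = minute 107.
After lysis (finishes minute 10, plus 15-minute gap → minute 25), wash step can start at minute 25 and finishes at minute 41.
For the centrifuge run: lysis (finishes minute 10, plus 15-minute gap → minute 25); incubation (finishes minute 57, plus 5-minute gap → minute 62). Taking the maximum gives a start of minute 62, and it finishes at 62 + 30 = minute 92.
After the centrifuge run (finishes minute 92), imaging can start at minute 92 and finishes at minute 152.
Quantification cannot start until imaging (finishes minute 152); the centrifuge run (finishes minute 92); incubation (finishes minute 57). The controlling bound is minute 152, so quantification finishes at 152 + 25 = minute 177.
All tasks are finished once the last one completes. Finish times: Lysis at 10, Incubation at 57, The centrifuge run at 92, Wash step at 41, Staining at 107, Imaging at 152, Quantification at 177. The latest is minute 177.

177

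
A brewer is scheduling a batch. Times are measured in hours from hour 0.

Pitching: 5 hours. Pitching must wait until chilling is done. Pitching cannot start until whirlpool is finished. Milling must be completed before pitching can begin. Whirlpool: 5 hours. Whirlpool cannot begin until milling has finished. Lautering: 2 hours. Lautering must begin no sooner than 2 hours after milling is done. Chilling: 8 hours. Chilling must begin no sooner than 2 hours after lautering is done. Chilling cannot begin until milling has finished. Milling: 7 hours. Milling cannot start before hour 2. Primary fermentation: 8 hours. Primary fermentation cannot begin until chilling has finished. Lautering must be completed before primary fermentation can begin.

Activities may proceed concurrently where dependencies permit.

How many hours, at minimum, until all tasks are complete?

After its own release at hour 2, milling can start at hour 2 and finishes at hour 9.
Whirlpool waits on milling (finishes hour 9), so it starts at hour 9 and finishes at 9 + 5 = hour 14.
After milling (finishes hour 9, plus 2-hour gap → hour 11), lautering can start at hour 11 and finishes at hour 13.
Chilling needs all of lautering (finishes hour 13, plus 2-hour gap → hour 15); milling (finishes hour 9). That puts its earliest start at hour 15; it finishes at 15 + 8 = hour 23.
Primary fermentation needs all of chilling (finishes hour 23); lautering (finishes hour 13). That puts its earliest start at hour 23; it finishes at 23 + 8 = hour 31.
Pitching has to wait for chilling (finishes hour 23); whirlpool (finishes hour 14); milling (finishes hour 9). The latest of these is hour 23, so pitching runs hour 23 to 23 + 5 = hour 28.
All tasks are finished once the last one completes. Finish times: Milling at 9, Lautering at 13, Whirlpool at 14, Chilling at 23, Pitching at 28, Primary fermentation at 31. The latest is hour 31.

31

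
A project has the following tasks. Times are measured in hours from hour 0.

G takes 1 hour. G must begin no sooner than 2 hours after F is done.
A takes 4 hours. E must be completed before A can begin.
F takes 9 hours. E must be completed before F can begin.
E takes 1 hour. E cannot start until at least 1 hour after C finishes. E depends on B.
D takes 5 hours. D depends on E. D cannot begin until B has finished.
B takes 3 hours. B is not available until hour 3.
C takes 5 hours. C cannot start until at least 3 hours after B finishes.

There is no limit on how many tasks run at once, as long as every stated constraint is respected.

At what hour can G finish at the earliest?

28

B cannot begin until its own release at hour 3. It runs from hour 3 to 3 + 3 = hour 6.
C cannot begin until B (finishes hour 6, plus 3-hour gap → hour 9). It runs from hour 9 to 9 + 5 = hour 14.
E has to wait for C (finishes hour 14, plus 1-hour gap → hour 15); B (finishes hour 6). The latest of these is hour 15, so E runs hour 15 to 15 + 1 = hour 16.
After E (finishes hour 16), F can start at hour 16 and finishes at hour 25.
G waits on F (finishes hour 25, plus 2-hour gap → hour 27), so it starts at hour 27 and finishes at 27 + 1 = hour 28.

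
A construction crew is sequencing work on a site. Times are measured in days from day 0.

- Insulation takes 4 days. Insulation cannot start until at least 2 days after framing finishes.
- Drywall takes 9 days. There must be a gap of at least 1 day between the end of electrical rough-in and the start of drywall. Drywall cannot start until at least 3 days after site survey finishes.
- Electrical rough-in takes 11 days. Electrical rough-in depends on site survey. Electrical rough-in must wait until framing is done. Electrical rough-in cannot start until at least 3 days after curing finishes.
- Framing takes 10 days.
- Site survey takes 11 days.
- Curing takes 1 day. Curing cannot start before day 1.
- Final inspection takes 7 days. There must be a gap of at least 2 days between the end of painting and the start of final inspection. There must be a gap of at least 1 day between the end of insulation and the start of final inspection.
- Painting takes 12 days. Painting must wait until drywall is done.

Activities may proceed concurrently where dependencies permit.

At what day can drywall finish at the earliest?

Nothing blocks framing, so it runs from day 0 to day 10.
After its own release at day 1, curing can start at day 1 and finishes at day 2.
Site survey can start immediately at day 0; it finishes at day 11.
Electrical rough-in has to wait for site survey (finishes day 11); framing (finishes day 10); curing (finishes day 2, plus 3-day gap → day 5). The latest of these is day 11, so electrical rough-in runs day 11 to 11 + 11 = day 22.
Drywall needs all of electrical rough-in (finishes day 22, plus 1-day gap → day 23); site survey (finishes day 11, plus 3-day gap → day 14). That puts its earliest start at day 23; it finishes at 23 + 9 = day 32.

32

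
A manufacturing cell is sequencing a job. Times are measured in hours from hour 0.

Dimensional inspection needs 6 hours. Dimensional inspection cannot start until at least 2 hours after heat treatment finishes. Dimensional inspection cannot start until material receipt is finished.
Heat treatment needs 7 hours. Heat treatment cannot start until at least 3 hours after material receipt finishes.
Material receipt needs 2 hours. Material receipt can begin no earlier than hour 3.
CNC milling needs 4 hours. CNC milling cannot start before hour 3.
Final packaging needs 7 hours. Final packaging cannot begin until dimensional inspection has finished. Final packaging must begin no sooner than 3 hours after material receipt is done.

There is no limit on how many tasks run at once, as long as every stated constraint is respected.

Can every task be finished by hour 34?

CNC milling waits on its own release at hour 3, so it starts at hour 3 and finishes at 3 + 4 = hour 7.
Material receipt cannot begin until its own release at hour 3. It runs from hour 3 to 3 + 2 = hour 5.
Heat treatment cannot begin until material receipt (finishes hour 5, plus 3-hour gap → hour 8). It runs from hour 8 to 8 + 7 = hour 15.
Dimensional inspection needs all of heat treatment (finishes hour 15, plus 2-hour gap → hour 17); material receipt (finishes hour 5). That puts its earliest start at hour 17; it finishes at 17 + 6 = hour 23.
Final packaging cannot start until dimensional inspection (finishes hour 23); material receipt (finishes hour 5, plus 3-hour gap → hour 8). The controlling bound is hour 23, so final packaging finishes at 23 + 7 = hour 30.
Every task is finished by hour 30, which is no later than the deadline of 34, so the schedule is feasible.

Yes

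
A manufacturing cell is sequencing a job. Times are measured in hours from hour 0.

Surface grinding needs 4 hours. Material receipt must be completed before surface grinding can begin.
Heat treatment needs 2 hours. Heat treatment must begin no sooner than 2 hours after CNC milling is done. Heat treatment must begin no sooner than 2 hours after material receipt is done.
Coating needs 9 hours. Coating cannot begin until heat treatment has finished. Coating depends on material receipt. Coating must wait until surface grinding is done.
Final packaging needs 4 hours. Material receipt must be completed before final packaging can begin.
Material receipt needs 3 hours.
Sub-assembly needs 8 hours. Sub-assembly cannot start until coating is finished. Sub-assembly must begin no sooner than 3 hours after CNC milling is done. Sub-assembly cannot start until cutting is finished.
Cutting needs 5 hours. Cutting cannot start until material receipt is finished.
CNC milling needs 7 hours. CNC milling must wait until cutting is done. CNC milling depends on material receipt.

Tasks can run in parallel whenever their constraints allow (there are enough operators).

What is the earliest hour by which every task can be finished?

36

Nothing blocks material receipt, so it runs from hour 0 to hour 3.
Final packaging cannot begin until material receipt (finishes hour 3). It runs from hour 3 to 3 + 4 = hour 7.
Surface grinding waits on material receipt (finishes hour 3), so it starts at hour 3 and finishes at 3 + 4 = hour 7.
Cutting waits on material receipt (finishes hour 3), so it starts at hour 3 and finishes at 3 + 5 = hour 8.
CNC milling cannot start until cutting (finishes hour 8); material receipt (finishes hour 3). The controlling bound is hour 8, so CNC milling finishes at 8 + 7 = hour 15.
Heat treatment needs all of CNC milling (finishes hour 15, plus 2-hour gap → hour 17); material receipt (finishes hour 3, plus 2-hour gap → hour 5). That puts its earliest start at hour 17; it finishes at 17 + 2 = hour 19.
Coating has to wait for heat treatment (finishes hour 19); material receipt (finishes hour 3); surface grinding (finishes hour 7). The latest of these is hour 19, so coating runs hour 19 to 19 + 9 = hour 28.
Sub-assembly cannot start until coating (finishes hour 28); CNC milling (finishes hour 15, plus 3-hour gap → hour 18); cutting (finishes hour 8). The controlling bound is hour 28, so sub-assembly finishes at 28 + 8 = hour 36.
All tasks are finished once the last one completes. Finish times: Material receipt at 3, Cutting at 8, CNC milling at 15, Heat treatment at 19, Surface grinding at 7, Coating at 28, Sub-assembly at 36, Final packaging at 7. The latest is hour 36.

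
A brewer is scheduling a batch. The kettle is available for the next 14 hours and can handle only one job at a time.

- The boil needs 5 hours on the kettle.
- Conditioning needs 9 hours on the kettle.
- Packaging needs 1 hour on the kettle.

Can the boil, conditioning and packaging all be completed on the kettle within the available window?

Running back to back, the jobs need 5 + 9 + 1 = 15 hours on the kettle.
Since 15 > 14, they cannot all fit.

No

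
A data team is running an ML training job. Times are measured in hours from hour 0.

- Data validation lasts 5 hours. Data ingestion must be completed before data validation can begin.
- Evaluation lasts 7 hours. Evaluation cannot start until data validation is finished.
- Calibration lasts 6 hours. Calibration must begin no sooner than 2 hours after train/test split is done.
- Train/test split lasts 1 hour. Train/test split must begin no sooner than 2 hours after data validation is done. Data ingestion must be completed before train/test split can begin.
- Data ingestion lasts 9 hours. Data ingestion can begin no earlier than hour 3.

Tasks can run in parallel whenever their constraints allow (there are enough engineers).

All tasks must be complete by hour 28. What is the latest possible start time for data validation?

Calibration must finish by hour 28; it takes 6 hours, so it must start by 28 − 6 = hour 22.
Train/test split has to be done before calibration (must start by hour 22, minus 2-hour gap → hour 20). That means finishing by hour 20, i.e. starting by 20 − 1 = hour 19.
To finish by hour 28, evaluation (duration 7) must start no later than hour 21.
Data validation must finish in time for train/test split (must start by hour 19, minus 2-hour gap → hour 17); evaluation (must start by hour 21). The tightest is hour 17, so data validation must start by 17 − 5 = hour 12.

12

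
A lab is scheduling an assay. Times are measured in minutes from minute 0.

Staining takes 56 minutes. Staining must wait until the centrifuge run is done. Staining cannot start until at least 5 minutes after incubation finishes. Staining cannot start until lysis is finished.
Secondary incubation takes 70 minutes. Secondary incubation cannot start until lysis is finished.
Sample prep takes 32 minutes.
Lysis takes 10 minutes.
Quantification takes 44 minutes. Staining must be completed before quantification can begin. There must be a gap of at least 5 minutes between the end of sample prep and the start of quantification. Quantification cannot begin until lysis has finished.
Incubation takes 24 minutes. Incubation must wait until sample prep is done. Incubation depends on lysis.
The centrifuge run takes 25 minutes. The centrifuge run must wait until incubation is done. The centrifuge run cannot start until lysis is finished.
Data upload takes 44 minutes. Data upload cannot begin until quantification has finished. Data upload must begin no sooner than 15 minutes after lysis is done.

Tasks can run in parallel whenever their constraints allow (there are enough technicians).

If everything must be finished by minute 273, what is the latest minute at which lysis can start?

70

Data upload has no dependents, so it just needs to finish by minute 273. Starting by 273 − 44 = minute 229 achieves that.
Quantification has to be done before data upload (must start by minute 229). That means finishing by minute 229, i.e. starting by 229 − 44 = minute 185.
Since quantification (must start by minute 185) depends on it, staining must finish by minute 185. Backing off its 56-minute duration gives a latest start of minute 129.
The centrifuge run has to be done before staining (must start by minute 129). That means finishing by minute 129, i.e. starting by 129 − 25 = minute 104.
Incubation must finish in time for the centrifuge run (must start by minute 104); staining (must start by minute 129, minus 5-minute gap → minute 124). The tightest is minute 104, so incubation must start by 104 − 24 = minute 80.
To finish by minute 273, secondary incubation (duration 70) must start no later than minute 203.
Lysis feeds incubation (must start by minute 80); the centrifuge run (must start by minute 104); staining (must start by minute 129); secondary incubation (must start by minute 203); quantification (must start by minute 185); data upload (must start by minute 229, minus 15-minute gap → minute 214). Taking the minimum, lysis must finish by minute 80 and start by 80 − 10 = minute 70.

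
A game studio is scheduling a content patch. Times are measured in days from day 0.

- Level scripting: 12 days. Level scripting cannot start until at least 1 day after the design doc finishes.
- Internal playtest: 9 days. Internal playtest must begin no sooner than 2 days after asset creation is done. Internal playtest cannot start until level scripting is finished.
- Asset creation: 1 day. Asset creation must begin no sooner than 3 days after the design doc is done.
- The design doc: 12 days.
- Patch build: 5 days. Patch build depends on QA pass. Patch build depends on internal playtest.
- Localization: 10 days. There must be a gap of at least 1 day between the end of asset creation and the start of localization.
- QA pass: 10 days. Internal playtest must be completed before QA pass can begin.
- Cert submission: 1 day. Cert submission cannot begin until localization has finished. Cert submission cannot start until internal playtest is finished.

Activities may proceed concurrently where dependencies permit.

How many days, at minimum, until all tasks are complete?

The design doc can start immediately at day 0; it finishes at day 12.
After the design doc (finishes day 12, plus 1-day gap → day 13), level scripting can start at day 13 and finishes at day 25.
After the design doc (finishes day 12, plus 3-day gap → day 15), asset creation can start at day 15 and finishes at day 16.
Localization cannot begin until asset creation (finishes day 16, plus 1-day gap → day 17). It runs from day 17 to 17 + 10 = day 27.
For internal playtest: asset creation (finishes day 16, plus 2-day gap → day 18); level scripting (finishes day 25). Taking the maximum gives a start of day 25, and it finishes at 25 + 9 = day 34.
Cert submission cannot start until localization (finishes day 27); internal playtest (finishes day 34). The controlling bound is day 34, so cert submission finishes at 34 + 1 = day 35.
QA pass cannot begin until internal playtest (finishes day 34). It runs from day 34 to 34 + 10 = day 44.
For patch build: QA pass (finishes day 44); internal playtest (finishes day 34). Taking the maximum gives a start of day 44, and it finishes at 44 + 5 = day 49.
All tasks are finished once the last one completes. Finish times: The design doc at 12, Asset creation at 16, Level scripting at 25, Internal playtest at 34, Localization at 27, QA pass at 44, Cert submission at 35, Patch build at 49. The latest is day 49.

49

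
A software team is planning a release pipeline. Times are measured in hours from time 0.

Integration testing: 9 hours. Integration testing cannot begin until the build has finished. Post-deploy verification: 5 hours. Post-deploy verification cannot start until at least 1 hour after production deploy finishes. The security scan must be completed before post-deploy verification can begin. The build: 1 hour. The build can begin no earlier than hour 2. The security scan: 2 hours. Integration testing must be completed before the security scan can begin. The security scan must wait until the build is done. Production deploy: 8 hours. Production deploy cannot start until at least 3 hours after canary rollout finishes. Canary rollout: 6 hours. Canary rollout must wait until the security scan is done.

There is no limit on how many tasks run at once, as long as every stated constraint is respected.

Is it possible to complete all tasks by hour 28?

The build cannot begin until its own release at hour 2. It runs from hour 2 to 2 + 1 = hour 3.
Integration testing cannot begin until the build (finishes hour 3). It runs from hour 3 to 3 + 9 = hour 12.
The security scan has to wait for integration testing (finishes hour 12); the build (finishes hour 3). The latest of these is hour 12, so the security scan runs hour 12 to 12 + 2 = hour 14.
Canary rollout cannot begin until the security scan (finishes hour 14). It runs from hour 14 to 14 + 6 = hour 20.
Production deploy waits on canary rollout (finishes hour 20, plus 3-hour gap → hour 23), so it starts at hour 23 and finishes at 23 + 8 = hour 31.
For post-deploy verification: production deploy (finishes hour 31, plus 1-hour gap → hour 32); the security scan (finishes hour 14). Taking the maximum gives a start of hour 32, and it finishes at 32 + 5 = hour 37.
The earliest everything can be done is hour 37, which is after the deadline of 28, so it is not possible.

No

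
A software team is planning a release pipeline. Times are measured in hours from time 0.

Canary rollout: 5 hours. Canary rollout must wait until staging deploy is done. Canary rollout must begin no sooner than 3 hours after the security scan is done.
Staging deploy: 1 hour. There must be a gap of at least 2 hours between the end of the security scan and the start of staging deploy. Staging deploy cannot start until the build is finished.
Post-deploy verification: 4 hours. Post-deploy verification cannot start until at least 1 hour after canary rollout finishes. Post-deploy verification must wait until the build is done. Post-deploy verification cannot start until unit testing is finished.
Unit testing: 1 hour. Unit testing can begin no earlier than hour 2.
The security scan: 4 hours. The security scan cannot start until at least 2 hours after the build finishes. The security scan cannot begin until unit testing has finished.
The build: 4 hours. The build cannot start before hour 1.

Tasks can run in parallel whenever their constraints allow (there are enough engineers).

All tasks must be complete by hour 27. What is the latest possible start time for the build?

4

Post-deploy verification has no dependents, so it just needs to finish by hour 27. Starting by 27 − 4 = hour 23 achieves that.
Canary rollout has to be done before post-deploy verification (must start by hour 23, minus 1-hour gap → hour 22). That means finishing by hour 22, i.e. starting by 22 − 5 = hour 17.
Staging deploy must finish before canary rollout (must start by hour 17). With a 1-hour duration, staging deploy must start by 17 − 1 = hour 16.
The security scan has several dependents: staging deploy (must start by hour 16, minus 2-hour gap → hour 14); canary rollout (must start by hour 17, minus 3-hour gap → hour 14). The earliest of those limits is hour 14, so the security scan must start by 14 − 4 = hour 10.
The build must finish in time for the security scan (must start by hour 10, minus 2-hour gap → hour 8); staging deploy (must start by hour 16); post-deploy verification (must start by hour 23). The tightest is hour 8, so the build must start by 8 − 4 = hour 4.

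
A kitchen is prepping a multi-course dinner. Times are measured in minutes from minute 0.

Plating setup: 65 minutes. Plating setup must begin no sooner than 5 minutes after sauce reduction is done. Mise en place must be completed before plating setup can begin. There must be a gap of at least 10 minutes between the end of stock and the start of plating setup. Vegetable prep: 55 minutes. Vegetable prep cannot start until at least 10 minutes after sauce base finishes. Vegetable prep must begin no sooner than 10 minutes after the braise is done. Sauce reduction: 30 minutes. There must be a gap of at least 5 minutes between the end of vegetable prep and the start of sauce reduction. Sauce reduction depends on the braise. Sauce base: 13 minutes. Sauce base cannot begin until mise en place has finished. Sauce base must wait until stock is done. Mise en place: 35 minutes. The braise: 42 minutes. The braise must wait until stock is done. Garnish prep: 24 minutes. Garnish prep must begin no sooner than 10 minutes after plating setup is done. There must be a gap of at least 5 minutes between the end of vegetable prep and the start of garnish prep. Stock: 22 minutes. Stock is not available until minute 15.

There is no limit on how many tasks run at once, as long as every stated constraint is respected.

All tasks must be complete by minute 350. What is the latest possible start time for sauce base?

Garnish prep has no dependents, so it just needs to finish by minute 350. Starting by 350 − 24 = minute 326 achieves that.
Plating setup feeds into garnish prep (must start by minute 326, minus 10-minute gap → minute 316); so plating setup must finish by minute 316 and therefore start by minute 251.
Since plating setup (must start by minute 251, minus 5-minute gap → minute 246) depends on it, sauce reduction must finish by minute 246. Backing off its 30-minute duration gives a latest start of minute 216.
For vegetable prep: sauce reduction (must start by minute 216, minus 5-minute gap → minute 211); garnish prep (must start by minute 326, minus 5-minute gap → minute 321). The most restrictive is minute 211; with a 55-minute duration, vegetable prep must start by minute 156.
Sauce base feeds into vegetable prep (must start by minute 156, minus 10-minute gap → minute 146); so sauce base must finish by minute 146 and therefore start by minute 133.

133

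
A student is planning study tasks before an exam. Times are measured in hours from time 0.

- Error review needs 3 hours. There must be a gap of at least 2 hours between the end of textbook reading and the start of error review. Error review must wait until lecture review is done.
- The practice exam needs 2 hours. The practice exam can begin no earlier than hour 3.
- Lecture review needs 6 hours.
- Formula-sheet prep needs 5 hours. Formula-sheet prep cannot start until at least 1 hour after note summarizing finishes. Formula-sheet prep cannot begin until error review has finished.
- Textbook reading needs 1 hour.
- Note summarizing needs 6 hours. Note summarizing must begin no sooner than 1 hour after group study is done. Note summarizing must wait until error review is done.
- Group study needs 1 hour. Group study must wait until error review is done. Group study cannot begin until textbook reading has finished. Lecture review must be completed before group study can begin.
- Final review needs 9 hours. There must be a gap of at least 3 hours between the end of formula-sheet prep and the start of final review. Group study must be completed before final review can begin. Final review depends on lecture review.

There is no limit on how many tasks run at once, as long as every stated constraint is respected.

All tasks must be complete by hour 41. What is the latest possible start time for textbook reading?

Final review must finish by hour 41; it takes 9 hours, so it must start by 41 − 9 = hour 32.
Formula-sheet prep must finish before final review (must start by hour 32, minus 3-hour gap → hour 29). With a 5-hour duration, formula-sheet prep must start by 29 − 5 = hour 24.
Note summarizing must finish before formula-sheet prep (must start by hour 24, minus 1-hour gap → hour 23). With a 6-hour duration, note summarizing must start by 23 − 6 = hour 17.
Group study has several dependents: note summarizing (must start by hour 17, minus 1-hour gap → hour 16); final review (must start by hour 32). The earliest of those limits is hour 16, so group study must start by 16 − 1 = hour 15.
Error review must finish in time for group study (must start by hour 15); note summarizing (must start by hour 17); formula-sheet prep (must start by hour 24). The tightest is hour 15, so error review must start by 15 − 3 = hour 12.
Textbook reading feeds error review (must start by hour 12, minus 2-hour gap → hour 10); group study (must start by hour 15). Taking the minimum, textbook reading must finish by hour 10 and start by 10 − 1 = hour 9.

9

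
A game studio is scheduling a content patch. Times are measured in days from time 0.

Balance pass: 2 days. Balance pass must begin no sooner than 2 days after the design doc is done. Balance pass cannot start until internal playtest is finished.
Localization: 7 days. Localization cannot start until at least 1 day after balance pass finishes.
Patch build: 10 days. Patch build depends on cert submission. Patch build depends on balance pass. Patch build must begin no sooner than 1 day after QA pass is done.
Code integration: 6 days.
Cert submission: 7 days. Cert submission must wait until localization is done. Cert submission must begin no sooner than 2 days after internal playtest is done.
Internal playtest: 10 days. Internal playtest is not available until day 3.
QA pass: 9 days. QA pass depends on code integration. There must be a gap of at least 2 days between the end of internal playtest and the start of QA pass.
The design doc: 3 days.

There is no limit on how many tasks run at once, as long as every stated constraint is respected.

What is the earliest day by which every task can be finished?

40

Internal playtest cannot begin until its own release at day 3. It runs from day 3 to 3 + 10 = day 13.
Nothing blocks code integration, so it runs from day 0 to day 6.
QA pass needs all of code integration (finishes day 6); internal playtest (finishes day 13, plus 2-day gap → day 15). That puts its earliest start at day 15; it finishes at 15 + 9 = day 24.
Nothing blocks the design doc, so it runs from day 0 to day 3.
Balance pass needs all of the design doc (finishes day 3, plus 2-day gap → day 5); internal playtest (finishes day 13). That puts its earliest start at day 13; it finishes at 13 + 2 = day 15.
Localization cannot begin until balance pass (finishes day 15, plus 1-day gap → day 16). It runs from day 16 to 16 + 7 = day 23.
Cert submission needs all of localization (finishes day 23); internal playtest (finishes day 13, plus 2-day gap → day 15). That puts its earliest start at day 23; it finishes at 23 + 7 = day 30.
Patch build needs all of cert submission (finishes day 30); balance pass (finishes day 15); QA pass (finishes day 24, plus 1-day gap → day 25). That puts its earliest start at day 30; it finishes at 30 + 10 = day 40.
All tasks are finished once the last one completes. Finish times: The design doc at 3, Code integration at 6, Internal playtest at 13, Balance pass at 15, Localization at 23, QA pass at 24, Cert submission at 30, Patch build at 40. The latest is day 40.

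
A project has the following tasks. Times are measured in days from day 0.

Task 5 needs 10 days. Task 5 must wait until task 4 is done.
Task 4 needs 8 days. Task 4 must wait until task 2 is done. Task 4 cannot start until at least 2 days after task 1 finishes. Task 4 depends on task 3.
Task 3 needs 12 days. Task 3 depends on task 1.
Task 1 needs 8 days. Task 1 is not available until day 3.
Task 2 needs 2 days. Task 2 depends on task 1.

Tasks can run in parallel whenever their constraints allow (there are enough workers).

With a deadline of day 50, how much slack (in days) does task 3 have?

After its own release at day 3, task 1 can start at day 3 and finishes at day 11.
Task 3 waits on task 1 (finishes day 11), so it starts at day 11 and finishes at 11 + 12 = day 23.

Working backward from the deadline:
Task 5 has no dependents, so it just needs to finish by day 50. Starting by 50 − 10 = day 40 achieves that.
Task 4 feeds into task 5 (must start by day 40); so task 4 must finish by day 40 and therefore start by day 32.
Task 3 must finish before task 4 (must start by day 32). With a 12-day duration, task 3 must start by 32 − 12 = day 20.
So task 3 can start as early as day 11 and as late as day 20, giving 20 − 11 = 9 days of slack.

9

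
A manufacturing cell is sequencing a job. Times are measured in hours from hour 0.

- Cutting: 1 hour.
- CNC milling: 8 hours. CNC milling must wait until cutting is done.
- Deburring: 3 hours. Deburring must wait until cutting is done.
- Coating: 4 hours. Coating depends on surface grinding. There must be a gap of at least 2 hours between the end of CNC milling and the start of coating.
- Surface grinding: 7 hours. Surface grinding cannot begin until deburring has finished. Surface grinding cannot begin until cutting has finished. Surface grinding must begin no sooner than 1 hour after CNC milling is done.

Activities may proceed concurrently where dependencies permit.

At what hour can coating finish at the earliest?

21

Cutting has no prerequisites, so it starts at hour 0 and finishes at hour 1.
CNC milling cannot begin until cutting (finishes hour 1). It runs from hour 1 to 1 + 8 = hour 9.
After cutting (finishes hour 1), deburring can start at hour 1 and finishes at hour 4.
Surface grinding needs all of deburring (finishes hour 4); cutting (finishes hour 1); CNC milling (finishes hour 9, plus 1-hour gap → hour 10). That puts its earliest start at hour 10; it finishes at 10 + 7 = hour 17.
For coating: surface grinding (finishes hour 17); CNC milling (finishes hour 9, plus 2-hour gap → hour 11). Taking the maximum gives a start of hour 17, and it finishes at 17 + 4 = hour 21.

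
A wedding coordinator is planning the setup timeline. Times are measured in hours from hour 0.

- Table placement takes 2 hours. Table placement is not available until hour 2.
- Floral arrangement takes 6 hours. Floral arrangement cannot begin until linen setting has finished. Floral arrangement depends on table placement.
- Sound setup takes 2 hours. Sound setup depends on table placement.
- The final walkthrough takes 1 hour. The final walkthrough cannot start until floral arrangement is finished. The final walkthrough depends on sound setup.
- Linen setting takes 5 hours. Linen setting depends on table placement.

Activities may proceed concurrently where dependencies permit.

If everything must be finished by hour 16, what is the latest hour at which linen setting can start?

4

The final walkthrough has no dependents, so it just needs to finish by hour 16. Starting by 16 − 1 = hour 15 achieves that.
Floral arrangement feeds into the final walkthrough (must start by hour 15); so floral arrangement must finish by hour 15 and therefore start by hour 9.
Linen setting must finish before floral arrangement (must start by hour 9). With a 5-hour duration, linen setting must start by 9 − 5 = hour 4.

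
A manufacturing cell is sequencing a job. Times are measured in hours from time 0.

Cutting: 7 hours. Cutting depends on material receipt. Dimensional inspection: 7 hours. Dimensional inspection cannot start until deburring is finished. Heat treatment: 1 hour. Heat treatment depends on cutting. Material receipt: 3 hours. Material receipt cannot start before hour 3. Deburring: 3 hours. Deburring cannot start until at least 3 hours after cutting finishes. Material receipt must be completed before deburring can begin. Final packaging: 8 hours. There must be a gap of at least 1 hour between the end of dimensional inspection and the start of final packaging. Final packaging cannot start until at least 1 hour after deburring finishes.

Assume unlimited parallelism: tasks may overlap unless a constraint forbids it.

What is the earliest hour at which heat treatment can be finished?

14

After its own release at hour 3, material receipt can start at hour 3 and finishes at hour 6.
Cutting waits on material receipt (finishes hour 6), so it starts at hour 6 and finishes at 6 + 7 = hour 13.
Heat treatment waits on cutting (finishes hour 13), so it starts at hour 13 and finishes at 13 + 1 = hour 14.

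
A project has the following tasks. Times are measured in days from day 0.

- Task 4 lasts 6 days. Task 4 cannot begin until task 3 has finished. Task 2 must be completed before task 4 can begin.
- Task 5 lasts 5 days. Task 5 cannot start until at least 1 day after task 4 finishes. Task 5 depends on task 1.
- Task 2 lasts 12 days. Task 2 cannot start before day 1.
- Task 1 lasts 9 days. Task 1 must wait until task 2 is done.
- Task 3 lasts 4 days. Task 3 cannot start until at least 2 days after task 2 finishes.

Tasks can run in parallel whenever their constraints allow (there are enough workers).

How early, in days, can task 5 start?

26

After its own release at day 1, task 2 can start at day 1 and finishes at day 13.
Task 3 cannot begin until task 2 (finishes day 13, plus 2-day gap → day 15). It runs from day 15 to 15 + 4 = day 19.
Task 4 cannot start until task 3 (finishes day 19); task 2 (finishes day 13). The controlling bound is day 19, so task 4 finishes at 19 + 6 = day 25.
Task 1 cannot begin until task 2 (finishes day 13). It runs from day 13 to 13 + 9 = day 22.
Task 5 waits on task 4 (finishes day 25, plus 1-day gap → day 26); task 1 (finishes day 22). The latest of these is day 26, which is the earliest task 5 can start.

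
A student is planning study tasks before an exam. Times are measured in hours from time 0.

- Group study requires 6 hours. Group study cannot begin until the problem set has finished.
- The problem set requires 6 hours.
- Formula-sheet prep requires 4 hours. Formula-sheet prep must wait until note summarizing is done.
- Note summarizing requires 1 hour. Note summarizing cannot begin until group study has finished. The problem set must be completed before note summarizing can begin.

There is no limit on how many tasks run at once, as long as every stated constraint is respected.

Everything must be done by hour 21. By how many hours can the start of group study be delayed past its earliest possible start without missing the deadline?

4

The problem set has no prerequisites, so it starts at hour 0 and finishes at hour 6.
Group study cannot begin until the problem set (finishes hour 6). It runs from hour 6 to 6 + 6 = hour 12.

Working backward from the deadline:
To finish by hour 21, formula-sheet prep (duration 4) must start no later than hour 17.
Since formula-sheet prep (must start by hour 17) depends on it, note summarizing must finish by hour 17. Backing off its 1-hour duration gives a latest start of hour 16.
Group study feeds into note summarizing (must start by hour 16); so group study must finish by hour 16 and therefore start by hour 10.
So group study can start as early as hour 6 and as late as hour 10, giving 10 − 6 = 4 hours of slack.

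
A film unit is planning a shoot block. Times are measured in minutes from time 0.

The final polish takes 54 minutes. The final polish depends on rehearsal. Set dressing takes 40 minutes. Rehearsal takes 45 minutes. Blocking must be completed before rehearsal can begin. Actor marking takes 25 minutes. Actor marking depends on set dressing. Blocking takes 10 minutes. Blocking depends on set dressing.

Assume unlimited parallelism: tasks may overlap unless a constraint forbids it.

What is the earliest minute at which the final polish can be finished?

149

Nothing blocks set dressing, so it runs from minute 0 to minute 40.
Blocking cannot begin until set dressing (finishes minute 40). It runs from minute 40 to 40 + 10 = minute 50.
Rehearsal waits on blocking (finishes minute 50), so it starts at minute 50 and finishes at 50 + 45 = minute 95.
The final polish waits on rehearsal (finishes minute 95), so it starts at minute 95 and finishes at 95 + 54 = minute 149.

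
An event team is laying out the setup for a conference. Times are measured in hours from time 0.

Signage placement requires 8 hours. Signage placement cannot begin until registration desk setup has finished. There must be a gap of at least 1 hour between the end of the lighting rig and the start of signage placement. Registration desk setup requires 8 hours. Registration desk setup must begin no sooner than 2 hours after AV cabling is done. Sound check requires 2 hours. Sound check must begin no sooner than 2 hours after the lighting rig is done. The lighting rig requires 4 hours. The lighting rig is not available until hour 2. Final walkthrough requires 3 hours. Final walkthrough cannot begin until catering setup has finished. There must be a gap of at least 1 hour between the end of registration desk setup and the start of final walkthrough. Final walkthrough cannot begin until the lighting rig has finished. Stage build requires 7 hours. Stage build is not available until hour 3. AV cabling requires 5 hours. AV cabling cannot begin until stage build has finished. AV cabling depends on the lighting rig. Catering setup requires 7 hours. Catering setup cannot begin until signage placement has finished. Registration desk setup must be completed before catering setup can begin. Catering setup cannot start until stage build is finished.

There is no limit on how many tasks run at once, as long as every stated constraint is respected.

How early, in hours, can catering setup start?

33

After its own release at hour 2, the lighting rig can start at hour 2 and finishes at hour 6.
Stage build waits on its own release at hour 3, so it starts at hour 3 and finishes at 3 + 7 = hour 10.
For AV cabling: stage build (finishes hour 10); the lighting rig (finishes hour 6). Taking the maximum gives a start of hour 10, and it finishes at 10 + 5 = hour 15.
Registration desk setup cannot begin until AV cabling (finishes hour 15, plus 2-hour gap → hour 17). It runs from hour 17 to 17 + 8 = hour 25.
Signage placement needs all of registration desk setup (finishes hour 25); the lighting rig (finishes hour 6, plus 1-hour gap → hour 7). That puts its earliest start at hour 25; it finishes at 25 + 8 = hour 33.
Catering setup waits on signage placement (finishes hour 33); registration desk setup (finishes hour 25); stage build (finishes hour 10). The latest of these is hour 33, which is the earliest catering setup can start.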